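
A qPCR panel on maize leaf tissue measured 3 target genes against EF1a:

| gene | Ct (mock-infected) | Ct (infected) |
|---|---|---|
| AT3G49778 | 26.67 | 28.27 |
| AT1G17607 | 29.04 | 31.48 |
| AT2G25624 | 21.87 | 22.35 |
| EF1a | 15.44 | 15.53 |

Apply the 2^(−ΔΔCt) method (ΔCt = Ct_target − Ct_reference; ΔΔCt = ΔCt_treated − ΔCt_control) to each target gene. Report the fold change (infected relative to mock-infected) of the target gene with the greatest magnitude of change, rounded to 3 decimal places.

0.196

AT3G49778: ΔΔCt = (28.27−15.53) − (26.67−15.44) = 12.74 − 11.23 = 1.51; fold change = 2^-1.51 = 0.351
AT1G17607: ΔΔCt = (31.48−15.53) − (29.04−15.44) = 15.95 − 13.60 = 2.35; fold change = 2^-2.35 = 0.196
AT2G25624: ΔΔCt = (22.35−15.53) − (21.87−15.44) = 6.82 − 6.43 = 0.39; fold change = 2^-0.39 = 0.763
AT1G17607 has the largest |ΔΔCt| = 2.35.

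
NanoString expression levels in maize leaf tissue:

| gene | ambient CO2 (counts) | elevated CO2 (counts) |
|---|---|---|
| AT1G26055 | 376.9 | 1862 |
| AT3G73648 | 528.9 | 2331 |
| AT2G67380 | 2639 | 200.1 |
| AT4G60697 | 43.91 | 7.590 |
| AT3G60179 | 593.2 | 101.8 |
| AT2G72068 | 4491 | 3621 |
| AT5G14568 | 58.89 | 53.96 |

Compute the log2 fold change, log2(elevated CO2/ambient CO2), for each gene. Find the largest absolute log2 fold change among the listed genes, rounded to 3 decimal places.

3.721

log2(1862/376.9) = 2.305  (AT1G26055)
log2(2331/528.9) = 2.140  (AT3G73648)
log2(200.1/2639) = -3.721  (AT2G67380)
log2(7.590/43.91) = -2.532  (AT4G60697)
log2(101.8/593.2) = -2.543  (AT3G60179)
log2(3621/4491) = -0.311  (AT2G72068)
log2(53.96/58.89) = -0.126  (AT5G14568)
The largest magnitude belongs to AT2G67380.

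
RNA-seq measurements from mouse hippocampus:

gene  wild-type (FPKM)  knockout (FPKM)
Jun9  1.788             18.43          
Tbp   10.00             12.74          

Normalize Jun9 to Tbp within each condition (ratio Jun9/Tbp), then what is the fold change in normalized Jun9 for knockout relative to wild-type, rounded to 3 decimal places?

Jun9/Tbp (wild-type) = 1.788 / 10.00 = 0.1788
Jun9/Tbp (knockout) = 18.43 / 12.74 = 1.4466
Fold change = 1.4466 / 0.1788 = 8.0907

8.091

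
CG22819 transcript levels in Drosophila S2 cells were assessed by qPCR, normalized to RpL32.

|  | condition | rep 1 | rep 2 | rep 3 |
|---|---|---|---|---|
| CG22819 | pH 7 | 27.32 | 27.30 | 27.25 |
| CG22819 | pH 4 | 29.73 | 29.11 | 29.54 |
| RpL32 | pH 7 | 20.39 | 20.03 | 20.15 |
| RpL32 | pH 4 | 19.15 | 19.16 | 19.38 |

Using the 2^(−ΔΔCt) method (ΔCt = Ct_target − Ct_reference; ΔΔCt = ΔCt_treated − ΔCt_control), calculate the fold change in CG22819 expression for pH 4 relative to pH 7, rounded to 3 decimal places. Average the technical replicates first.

Mean Ct: CG22819 pH 7 27.290; CG22819 pH 4 29.460; RpL32 pH 7 20.190; RpL32 pH 4 19.230
ΔCt(pH 7) = 27.290 − 20.190 = 7.100
ΔCt(pH 4) = 29.460 − 19.230 = 10.230
ΔΔCt = 10.230 − 7.100 = 3.130
Fold change = 2^(−3.130) = 0.1142

0.114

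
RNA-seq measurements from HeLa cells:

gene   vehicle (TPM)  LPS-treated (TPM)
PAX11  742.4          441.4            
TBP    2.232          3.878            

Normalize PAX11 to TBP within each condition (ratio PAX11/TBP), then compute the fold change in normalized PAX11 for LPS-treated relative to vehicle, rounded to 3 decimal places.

0.342

PAX11/TBP (vehicle) = 742.4 / 2.232 = 332.62
PAX11/TBP (LPS-treated) = 441.4 / 3.878 = 113.82
Fold change = 113.82 / 332.62 = 0.3422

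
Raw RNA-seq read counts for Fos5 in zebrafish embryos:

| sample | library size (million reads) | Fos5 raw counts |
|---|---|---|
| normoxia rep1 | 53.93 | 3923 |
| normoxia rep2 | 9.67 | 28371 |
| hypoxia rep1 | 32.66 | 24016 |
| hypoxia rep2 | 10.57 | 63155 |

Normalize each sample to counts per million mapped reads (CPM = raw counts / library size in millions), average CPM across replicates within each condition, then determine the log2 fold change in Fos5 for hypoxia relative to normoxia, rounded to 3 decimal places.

CPM(normoxia rep1) = 3923 / 53.93 = 72.7424
CPM(normoxia rep2) = 28371 / 9.67 = 2933.9193
CPM(hypoxia rep1) = 24016 / 32.66 = 735.3337
CPM(hypoxia rep2) = 63155 / 10.57 = 5974.9290
mean CPM(normoxia) = 1503.3309; mean CPM(hypoxia) = 3355.1314
Fold change = 3355.1314 / 1503.3309 = 2.23180
log2(2.23180) = 1.1582

1.158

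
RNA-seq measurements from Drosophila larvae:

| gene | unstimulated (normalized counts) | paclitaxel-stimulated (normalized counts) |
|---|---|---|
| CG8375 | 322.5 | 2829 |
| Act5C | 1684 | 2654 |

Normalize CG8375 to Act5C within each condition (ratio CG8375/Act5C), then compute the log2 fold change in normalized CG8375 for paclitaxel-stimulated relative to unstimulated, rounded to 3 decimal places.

2.477

CG8375/Act5C (unstimulated) = 322.5 / 1684 = 0.19151
CG8375/Act5C (paclitaxel-stimulated) = 2829 / 2654 = 1.0659
Fold change = 1.0659 / 0.19151 = 5.5660
log2(5.5660) = 2.4766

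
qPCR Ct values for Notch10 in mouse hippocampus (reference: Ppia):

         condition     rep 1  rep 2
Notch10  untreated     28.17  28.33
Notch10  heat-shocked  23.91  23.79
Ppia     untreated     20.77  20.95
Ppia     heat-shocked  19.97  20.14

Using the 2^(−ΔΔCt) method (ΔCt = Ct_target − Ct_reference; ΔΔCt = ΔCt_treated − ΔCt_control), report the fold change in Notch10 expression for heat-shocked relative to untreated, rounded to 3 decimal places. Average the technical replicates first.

Mean Ct: Notch10 untreated 28.250; Notch10 heat-shocked 23.850; Ppia untreated 20.860; Ppia heat-shocked 20.055
ΔCt(untreated) = 28.250 − 20.860 = 7.390
ΔCt(heat-shocked) = 23.850 − 20.055 = 3.795
ΔΔCt = 3.795 − 7.390 = -3.595
Fold change = 2^(−(-3.595)) = 2^3.595 = 12.0838

12.084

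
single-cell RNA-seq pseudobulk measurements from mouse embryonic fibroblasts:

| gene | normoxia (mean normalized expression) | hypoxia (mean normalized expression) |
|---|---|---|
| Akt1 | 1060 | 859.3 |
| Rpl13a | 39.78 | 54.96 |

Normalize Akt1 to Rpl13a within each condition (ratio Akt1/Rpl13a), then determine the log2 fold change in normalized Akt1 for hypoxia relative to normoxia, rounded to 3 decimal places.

-0.769

Akt1/Rpl13a (normoxia) = 1060 / 39.78 = 26.647
Akt1/Rpl13a (hypoxia) = 859.3 / 54.96 = 15.635
Fold change = 15.635 / 26.647 = 0.5868
log2(0.5868) = -0.7692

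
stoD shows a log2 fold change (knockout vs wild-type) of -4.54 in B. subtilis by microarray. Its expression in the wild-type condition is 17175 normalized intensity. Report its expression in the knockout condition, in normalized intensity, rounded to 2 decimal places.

Fold change = 2^(-4.54) = 0.0430
knockout expression = 17175 × 0.0430 = 738.28

738.28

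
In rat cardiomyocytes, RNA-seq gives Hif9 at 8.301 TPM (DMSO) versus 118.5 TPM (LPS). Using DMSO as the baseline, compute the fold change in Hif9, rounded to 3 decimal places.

14.275

Fold change = 118.5 / 8.301 = 14.2754
Hif9 is upregulated.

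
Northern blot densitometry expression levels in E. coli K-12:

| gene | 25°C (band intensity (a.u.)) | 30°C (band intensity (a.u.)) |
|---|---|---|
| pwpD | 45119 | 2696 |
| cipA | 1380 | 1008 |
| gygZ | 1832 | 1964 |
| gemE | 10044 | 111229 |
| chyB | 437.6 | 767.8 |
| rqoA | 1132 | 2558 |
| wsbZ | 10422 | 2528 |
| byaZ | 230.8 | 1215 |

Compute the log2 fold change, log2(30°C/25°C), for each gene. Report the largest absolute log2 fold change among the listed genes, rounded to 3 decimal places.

log2(2696/45119) = -4.065  (pwpD)
log2(1008/1380) = -0.453  (cipA)
log2(1964/1832) = 0.100  (gygZ)
log2(111229/10044) = 3.469  (gemE)
log2(767.8/437.6) = 0.811  (chyB)
log2(2558/1132) = 1.176  (rqoA)
log2(2528/10422) = -2.044  (wsbZ)
log2(1215/230.8) = 2.396  (byaZ)
The largest magnitude belongs to pwpD.

4.065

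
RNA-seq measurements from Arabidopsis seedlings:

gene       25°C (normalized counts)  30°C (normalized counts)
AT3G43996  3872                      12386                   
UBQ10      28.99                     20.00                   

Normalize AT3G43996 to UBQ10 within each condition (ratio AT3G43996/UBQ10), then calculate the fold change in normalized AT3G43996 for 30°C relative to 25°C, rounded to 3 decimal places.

AT3G43996/UBQ10 (25°C) = 3872 / 28.99 = 133.56
AT3G43996/UBQ10 (30°C) = 12386 / 20.00 = 619.3
Fold change = 619.3 / 133.56 = 4.6368

4.637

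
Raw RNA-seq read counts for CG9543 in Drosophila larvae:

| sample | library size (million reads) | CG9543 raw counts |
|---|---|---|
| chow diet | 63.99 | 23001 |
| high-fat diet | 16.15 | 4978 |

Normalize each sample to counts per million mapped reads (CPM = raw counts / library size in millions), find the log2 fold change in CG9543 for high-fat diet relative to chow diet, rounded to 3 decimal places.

CPM(chow diet) = 23001 / 63.99 = 359.4468
CPM(high-fat diet) = 4978 / 16.15 = 308.2353
Fold change = 308.2353 / 359.4468 = 0.85753
log2(0.85753) = -0.2217

-0.222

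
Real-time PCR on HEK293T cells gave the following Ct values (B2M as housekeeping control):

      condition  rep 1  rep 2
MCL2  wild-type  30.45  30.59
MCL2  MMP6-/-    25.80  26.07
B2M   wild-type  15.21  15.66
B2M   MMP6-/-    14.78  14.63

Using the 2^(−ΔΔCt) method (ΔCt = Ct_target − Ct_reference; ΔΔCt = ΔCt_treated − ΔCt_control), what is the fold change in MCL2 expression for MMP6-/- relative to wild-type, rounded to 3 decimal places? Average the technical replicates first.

Mean Ct: MCL2 wild-type 30.520; MCL2 MMP6-/- 25.935; B2M wild-type 15.435; B2M MMP6-/- 14.705
ΔCt(wild-type) = 30.520 − 15.435 = 15.085
ΔCt(MMP6-/-) = 25.935 − 14.705 = 11.230
ΔΔCt = 11.230 − 15.085 = -3.855
Fold change = 2^(−(-3.855)) = 2^3.855 = 14.4701

14.470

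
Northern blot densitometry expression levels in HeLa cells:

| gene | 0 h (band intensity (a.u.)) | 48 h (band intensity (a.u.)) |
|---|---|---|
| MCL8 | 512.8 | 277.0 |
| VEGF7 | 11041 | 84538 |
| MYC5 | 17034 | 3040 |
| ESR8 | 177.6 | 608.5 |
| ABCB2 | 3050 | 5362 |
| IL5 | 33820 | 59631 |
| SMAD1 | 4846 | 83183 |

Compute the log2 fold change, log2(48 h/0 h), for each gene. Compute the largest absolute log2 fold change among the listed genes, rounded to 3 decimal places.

log2(277.0/512.8) = -0.889  (MCL8)
log2(84538/11041) = 2.937  (VEGF7)
log2(3040/17034) = -2.486  (MYC5)
log2(608.5/177.6) = 1.777  (ESR8)
log2(5362/3050) = 0.814  (ABCB2)
log2(59631/33820) = 0.818  (IL5)
log2(83183/4846) = 4.101  (SMAD1)
The largest magnitude belongs to SMAD1.

4.101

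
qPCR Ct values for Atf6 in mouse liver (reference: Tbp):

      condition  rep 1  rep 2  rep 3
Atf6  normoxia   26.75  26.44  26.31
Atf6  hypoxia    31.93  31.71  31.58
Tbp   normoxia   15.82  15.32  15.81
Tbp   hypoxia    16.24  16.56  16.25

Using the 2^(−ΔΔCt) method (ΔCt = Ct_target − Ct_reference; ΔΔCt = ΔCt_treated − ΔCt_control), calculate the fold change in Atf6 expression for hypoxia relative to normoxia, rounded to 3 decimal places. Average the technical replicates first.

Mean Ct: Atf6 normoxia 26.500; Atf6 hypoxia 31.740; Tbp normoxia 15.650; Tbp hypoxia 16.350
ΔCt(normoxia) = 26.500 − 15.650 = 10.850
ΔCt(hypoxia) = 31.740 − 16.350 = 15.390
ΔΔCt = 15.390 − 10.850 = 4.540
Fold change = 2^(−4.540) = 0.0430

0.043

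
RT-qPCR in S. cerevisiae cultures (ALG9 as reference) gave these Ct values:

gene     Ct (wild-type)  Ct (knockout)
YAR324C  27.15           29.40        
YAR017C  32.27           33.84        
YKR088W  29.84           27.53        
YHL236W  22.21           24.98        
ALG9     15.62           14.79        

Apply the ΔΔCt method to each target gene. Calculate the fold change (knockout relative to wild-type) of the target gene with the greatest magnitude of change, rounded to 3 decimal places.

YAR324C: ΔΔCt = (29.40−14.79) − (27.15−15.62) = 14.61 − 11.53 = 3.08; fold change = 2^-3.08 = 0.118
YAR017C: ΔΔCt = (33.84−14.79) − (32.27−15.62) = 19.05 − 16.65 = 2.40; fold change = 2^-2.40 = 0.189
YKR088W: ΔΔCt = (27.53−14.79) − (29.84−15.62) = 12.74 − 14.22 = -1.48; fold change = 2^1.48 = 2.789
YHL236W: ΔΔCt = (24.98−14.79) − (22.21−15.62) = 10.19 − 6.59 = 3.60; fold change = 2^-3.60 = 0.082
YHL236W has the largest |ΔΔCt| = 3.60.

0.082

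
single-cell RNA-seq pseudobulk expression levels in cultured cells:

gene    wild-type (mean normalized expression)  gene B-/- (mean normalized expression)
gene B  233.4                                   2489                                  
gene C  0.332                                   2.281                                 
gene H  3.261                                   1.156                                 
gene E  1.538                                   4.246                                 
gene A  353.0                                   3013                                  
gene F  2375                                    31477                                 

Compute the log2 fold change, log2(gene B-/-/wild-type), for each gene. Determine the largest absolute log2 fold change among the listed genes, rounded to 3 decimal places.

3.728

log2(2489/233.4) = 3.415  (gene B)
log2(2.281/0.332) = 2.780  (gene C)
log2(1.156/3.261) = -1.496  (gene H)
log2(4.246/1.538) = 1.465  (gene E)
log2(3013/353.0) = 3.093  (gene A)
log2(31477/2375) = 3.728  (gene F)
The largest magnitude belongs to gene F.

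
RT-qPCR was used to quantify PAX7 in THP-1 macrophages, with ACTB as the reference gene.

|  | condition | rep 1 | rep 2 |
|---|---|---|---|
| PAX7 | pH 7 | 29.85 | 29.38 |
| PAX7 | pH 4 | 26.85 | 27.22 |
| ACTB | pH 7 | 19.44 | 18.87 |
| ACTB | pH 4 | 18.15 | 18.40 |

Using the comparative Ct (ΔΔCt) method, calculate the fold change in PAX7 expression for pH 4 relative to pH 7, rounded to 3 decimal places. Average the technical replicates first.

3.249

Mean Ct: PAX7 pH 7 29.615; PAX7 pH 4 27.035; ACTB pH 7 19.155; ACTB pH 4 18.275
ΔCt(pH 7) = 29.615 − 19.155 = 10.460
ΔCt(pH 4) = 27.035 − 18.275 = 8.760
ΔΔCt = 8.760 − 10.460 = -1.700
Fold change = 2^(−(-1.700)) = 2^1.700 = 3.2490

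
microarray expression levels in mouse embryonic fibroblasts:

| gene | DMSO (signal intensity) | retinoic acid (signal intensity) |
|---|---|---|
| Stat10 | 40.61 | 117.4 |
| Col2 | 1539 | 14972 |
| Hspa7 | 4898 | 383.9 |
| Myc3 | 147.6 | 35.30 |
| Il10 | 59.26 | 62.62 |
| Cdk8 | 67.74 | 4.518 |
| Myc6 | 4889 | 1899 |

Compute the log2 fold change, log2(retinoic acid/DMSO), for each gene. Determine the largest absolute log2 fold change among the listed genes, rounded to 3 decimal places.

3.906

log2(117.4/40.61) = 1.532  (Stat10)
log2(14972/1539) = 3.282  (Col2)
log2(383.9/4898) = -3.673  (Hspa7)
log2(35.30/147.6) = -2.064  (Myc3)
log2(62.62/59.26) = 0.080  (Il10)
log2(4.518/67.74) = -3.906  (Cdk8)
log2(1899/4889) = -1.364  (Myc6)
The largest magnitude belongs to Cdk8.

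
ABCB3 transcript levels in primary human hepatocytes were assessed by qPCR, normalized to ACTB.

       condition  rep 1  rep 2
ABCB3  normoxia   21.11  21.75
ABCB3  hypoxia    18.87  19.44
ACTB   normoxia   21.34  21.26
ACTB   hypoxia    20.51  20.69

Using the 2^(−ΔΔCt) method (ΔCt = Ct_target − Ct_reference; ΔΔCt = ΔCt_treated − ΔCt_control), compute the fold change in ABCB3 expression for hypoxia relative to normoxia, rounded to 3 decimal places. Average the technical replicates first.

2.979

Mean Ct: ABCB3 normoxia 21.430; ABCB3 hypoxia 19.155; ACTB normoxia 21.300; ACTB hypoxia 20.600
ΔCt(normoxia) = 21.430 − 21.300 = 0.130
ΔCt(hypoxia) = 19.155 − 20.600 = -1.445
ΔΔCt = -1.445 − 0.130 = -1.575
Fold change = 2^(−(-1.575)) = 2^1.575 = 2.9794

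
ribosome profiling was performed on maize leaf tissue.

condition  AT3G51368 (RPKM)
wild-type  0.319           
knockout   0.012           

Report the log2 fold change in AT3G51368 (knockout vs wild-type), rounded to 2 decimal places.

Fold change = 0.012 / 0.319 = 0.0376
log2(0.0376) = -4.732

-4.73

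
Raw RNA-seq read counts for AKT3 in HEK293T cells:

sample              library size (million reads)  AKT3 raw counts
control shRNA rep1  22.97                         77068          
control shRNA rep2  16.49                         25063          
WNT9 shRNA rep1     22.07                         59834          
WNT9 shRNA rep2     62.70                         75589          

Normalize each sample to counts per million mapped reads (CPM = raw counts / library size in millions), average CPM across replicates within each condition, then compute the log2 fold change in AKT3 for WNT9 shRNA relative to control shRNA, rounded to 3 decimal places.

CPM(control shRNA rep1) = 77068 / 22.97 = 3355.1589
CPM(control shRNA rep2) = 25063 / 16.49 = 1519.8908
CPM(WNT9 shRNA rep1) = 59834 / 22.07 = 2711.1010
CPM(WNT9 shRNA rep2) = 75589 / 62.70 = 1205.5662
mean CPM(control shRNA) = 2437.5249; mean CPM(WNT9 shRNA) = 1958.3336
Fold change = 1958.3336 / 2437.5249 = 0.80341
log2(0.80341) = -0.3158

-0.316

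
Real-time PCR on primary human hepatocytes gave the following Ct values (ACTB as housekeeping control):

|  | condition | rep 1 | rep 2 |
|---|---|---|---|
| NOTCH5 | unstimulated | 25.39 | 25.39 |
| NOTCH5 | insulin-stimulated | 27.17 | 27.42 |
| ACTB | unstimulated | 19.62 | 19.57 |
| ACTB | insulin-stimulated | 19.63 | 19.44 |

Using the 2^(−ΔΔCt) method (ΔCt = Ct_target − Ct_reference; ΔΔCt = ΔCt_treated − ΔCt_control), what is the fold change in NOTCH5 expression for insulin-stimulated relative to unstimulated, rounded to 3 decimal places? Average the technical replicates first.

0.256

Mean Ct: NOTCH5 unstimulated 25.390; NOTCH5 insulin-stimulated 27.295; ACTB unstimulated 19.595; ACTB insulin-stimulated 19.535
ΔCt(unstimulated) = 25.390 − 19.595 = 5.795
ΔCt(insulin-stimulated) = 27.295 − 19.535 = 7.760
ΔΔCt = 7.760 − 5.795 = 1.965
Fold change = 2^(−1.965) = 0.2561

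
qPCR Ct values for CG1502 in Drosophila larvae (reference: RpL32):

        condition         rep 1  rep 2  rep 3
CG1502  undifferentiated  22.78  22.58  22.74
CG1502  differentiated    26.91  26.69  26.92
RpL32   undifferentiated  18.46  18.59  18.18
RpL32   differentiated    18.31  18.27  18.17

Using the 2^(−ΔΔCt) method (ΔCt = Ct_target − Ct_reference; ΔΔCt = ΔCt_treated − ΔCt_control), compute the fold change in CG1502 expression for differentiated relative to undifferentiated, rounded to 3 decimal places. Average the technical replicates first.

0.051

Mean Ct: CG1502 undifferentiated 22.700; CG1502 differentiated 26.840; RpL32 undifferentiated 18.410; RpL32 differentiated 18.250
ΔCt(undifferentiated) = 22.700 − 18.410 = 4.290
ΔCt(differentiated) = 26.840 − 18.250 = 8.590
ΔΔCt = 8.590 − 4.290 = 4.300
Fold change = 2^(−4.300) = 0.0508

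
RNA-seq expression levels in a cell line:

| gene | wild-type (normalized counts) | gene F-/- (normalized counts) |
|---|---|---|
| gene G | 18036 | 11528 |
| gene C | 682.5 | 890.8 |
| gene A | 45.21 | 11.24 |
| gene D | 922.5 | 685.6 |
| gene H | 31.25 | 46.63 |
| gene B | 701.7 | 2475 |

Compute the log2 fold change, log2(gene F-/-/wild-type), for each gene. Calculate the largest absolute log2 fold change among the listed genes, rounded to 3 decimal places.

log2(11528/18036) = -0.646  (gene G)
log2(890.8/682.5) = 0.384  (gene C)
log2(11.24/45.21) = -2.008  (gene A)
log2(685.6/922.5) = -0.428  (gene D)
log2(46.63/31.25) = 0.577  (gene H)
log2(2475/701.7) = 1.819  (gene B)
The largest magnitude belongs to gene A.

2.008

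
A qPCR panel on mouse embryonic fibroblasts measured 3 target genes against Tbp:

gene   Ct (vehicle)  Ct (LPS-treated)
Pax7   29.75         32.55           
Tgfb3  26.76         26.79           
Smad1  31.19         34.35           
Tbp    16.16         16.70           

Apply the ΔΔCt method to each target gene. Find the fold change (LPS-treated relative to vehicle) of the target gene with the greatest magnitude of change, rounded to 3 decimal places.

Pax7: ΔΔCt = (32.55−16.70) − (29.75−16.16) = 15.85 − 13.59 = 2.26; fold change = 2^-2.26 = 0.209
Tgfb3: ΔΔCt = (26.79−16.70) − (26.76−16.16) = 10.09 − 10.60 = -0.51; fold change = 2^0.51 = 1.424
Smad1: ΔΔCt = (34.35−16.70) − (31.19−16.16) = 17.65 − 15.03 = 2.62; fold change = 2^-2.62 = 0.163
Smad1 has the largest |ΔΔCt| = 2.62.

0.163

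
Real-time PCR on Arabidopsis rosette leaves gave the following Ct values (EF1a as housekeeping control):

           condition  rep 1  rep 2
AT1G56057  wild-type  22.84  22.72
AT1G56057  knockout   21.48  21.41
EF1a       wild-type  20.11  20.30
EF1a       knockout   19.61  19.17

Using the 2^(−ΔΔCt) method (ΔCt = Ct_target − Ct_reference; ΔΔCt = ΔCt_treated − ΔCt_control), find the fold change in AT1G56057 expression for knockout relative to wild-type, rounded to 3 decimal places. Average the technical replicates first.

1.434

Mean Ct: AT1G56057 wild-type 22.780; AT1G56057 knockout 21.445; EF1a wild-type 20.205; EF1a knockout 19.390
ΔCt(wild-type) = 22.780 − 20.205 = 2.575
ΔCt(knockout) = 21.445 − 19.390 = 2.055
ΔΔCt = 2.055 − 2.575 = -0.520
Fold change = 2^(−(-0.520)) = 2^0.520 = 1.4340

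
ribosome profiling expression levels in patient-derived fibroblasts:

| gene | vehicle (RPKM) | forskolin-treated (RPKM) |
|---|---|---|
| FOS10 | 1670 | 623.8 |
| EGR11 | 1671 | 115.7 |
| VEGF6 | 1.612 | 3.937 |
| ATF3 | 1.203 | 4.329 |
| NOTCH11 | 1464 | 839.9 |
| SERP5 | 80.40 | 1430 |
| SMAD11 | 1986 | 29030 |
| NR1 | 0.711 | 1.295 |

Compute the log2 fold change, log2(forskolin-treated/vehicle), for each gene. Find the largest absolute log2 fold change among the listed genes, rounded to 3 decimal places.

4.153

log2(623.8/1670) = -1.421  (FOS10)
log2(115.7/1671) = -3.852  (EGR11)
log2(3.937/1.612) = 1.288  (VEGF6)
log2(4.329/1.203) = 1.847  (ATF3)
log2(839.9/1464) = -0.802  (NOTCH11)
log2(1430/80.40) = 4.153  (SERP5)
log2(29030/1986) = 3.870  (SMAD11)
log2(1.295/0.711) = 0.865  (NR1)
The largest magnitude belongs to SERP5.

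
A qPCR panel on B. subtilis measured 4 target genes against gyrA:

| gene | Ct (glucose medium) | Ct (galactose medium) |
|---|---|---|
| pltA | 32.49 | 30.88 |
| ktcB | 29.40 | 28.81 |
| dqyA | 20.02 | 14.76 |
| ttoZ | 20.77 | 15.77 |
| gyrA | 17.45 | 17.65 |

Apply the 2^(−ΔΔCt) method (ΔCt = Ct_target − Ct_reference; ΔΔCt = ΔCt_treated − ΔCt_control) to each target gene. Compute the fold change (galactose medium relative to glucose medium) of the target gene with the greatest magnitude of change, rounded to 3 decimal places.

44.017

pltA: ΔΔCt = (30.88−17.65) − (32.49−17.45) = 13.23 − 15.04 = -1.81; fold change = 2^1.81 = 3.506
ktcB: ΔΔCt = (28.81−17.65) − (29.40−17.45) = 11.16 − 11.95 = -0.79; fold change = 2^0.79 = 1.729
dqyA: ΔΔCt = (14.76−17.65) − (20.02−17.45) = -2.89 − 2.57 = -5.46; fold change = 2^5.46 = 44.017
ttoZ: ΔΔCt = (15.77−17.65) − (20.77−17.45) = -1.88 − 3.32 = -5.20; fold change = 2^5.20 = 36.758
dqyA has the largest |ΔΔCt| = 5.46.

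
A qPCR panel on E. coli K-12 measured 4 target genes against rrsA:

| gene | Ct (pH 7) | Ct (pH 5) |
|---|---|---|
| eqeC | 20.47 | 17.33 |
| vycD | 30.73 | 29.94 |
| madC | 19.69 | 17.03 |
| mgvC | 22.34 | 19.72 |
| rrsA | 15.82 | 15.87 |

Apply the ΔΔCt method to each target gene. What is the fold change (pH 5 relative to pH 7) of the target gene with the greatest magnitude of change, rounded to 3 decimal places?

9.126

eqeC: ΔΔCt = (17.33−15.87) − (20.47−15.82) = 1.46 − 4.65 = -3.19; fold change = 2^3.19 = 9.126
vycD: ΔΔCt = (29.94−15.87) − (30.73−15.82) = 14.07 − 14.91 = -0.84; fold change = 2^0.84 = 1.790
madC: ΔΔCt = (17.03−15.87) − (19.69−15.82) = 1.16 − 3.87 = -2.71; fold change = 2^2.71 = 6.543
mgvC: ΔΔCt = (19.72−15.87) − (22.34−15.82) = 3.85 − 6.52 = -2.67; fold change = 2^2.67 = 6.364
eqeC has the largest |ΔΔCt| = 3.19.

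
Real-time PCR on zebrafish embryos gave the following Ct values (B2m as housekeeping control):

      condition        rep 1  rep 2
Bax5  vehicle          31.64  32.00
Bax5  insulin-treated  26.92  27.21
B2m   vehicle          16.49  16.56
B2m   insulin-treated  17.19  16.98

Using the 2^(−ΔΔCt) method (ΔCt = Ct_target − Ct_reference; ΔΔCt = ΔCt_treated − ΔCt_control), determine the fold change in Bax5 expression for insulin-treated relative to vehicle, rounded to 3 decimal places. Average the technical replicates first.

Mean Ct: Bax5 vehicle 31.820; Bax5 insulin-treated 27.065; B2m vehicle 16.525; B2m insulin-treated 17.085
ΔCt(vehicle) = 31.820 − 16.525 = 15.295
ΔCt(insulin-treated) = 27.065 − 17.085 = 9.980
ΔΔCt = 9.980 − 15.295 = -5.315
Fold change = 2^(−(-5.315)) = 2^5.315 = 39.8084

39.808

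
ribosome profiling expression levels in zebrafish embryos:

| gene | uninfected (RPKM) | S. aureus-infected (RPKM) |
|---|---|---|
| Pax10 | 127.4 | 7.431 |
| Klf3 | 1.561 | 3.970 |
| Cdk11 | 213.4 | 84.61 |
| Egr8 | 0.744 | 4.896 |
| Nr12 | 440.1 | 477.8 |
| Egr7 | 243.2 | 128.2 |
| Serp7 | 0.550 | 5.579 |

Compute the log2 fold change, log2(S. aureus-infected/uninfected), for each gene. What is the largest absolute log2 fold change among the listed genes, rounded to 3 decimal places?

log2(7.431/127.4) = -4.100  (Pax10)
log2(3.970/1.561) = 1.347  (Klf3)
log2(84.61/213.4) = -1.335  (Cdk11)
log2(4.896/0.744) = 2.718  (Egr8)
log2(477.8/440.1) = 0.119  (Nr12)
log2(128.2/243.2) = -0.924  (Egr7)
log2(5.579/0.550) = 3.343  (Serp7)
The largest magnitude belongs to Pax10.

4.100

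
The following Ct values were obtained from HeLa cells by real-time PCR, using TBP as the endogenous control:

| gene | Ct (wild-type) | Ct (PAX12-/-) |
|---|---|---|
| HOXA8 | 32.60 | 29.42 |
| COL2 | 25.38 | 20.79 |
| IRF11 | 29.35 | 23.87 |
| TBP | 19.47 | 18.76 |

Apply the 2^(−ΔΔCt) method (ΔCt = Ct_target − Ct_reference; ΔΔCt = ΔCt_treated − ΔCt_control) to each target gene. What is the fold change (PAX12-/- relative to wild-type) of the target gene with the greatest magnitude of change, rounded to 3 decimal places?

HOXA8: ΔΔCt = (29.42−18.76) − (32.60−19.47) = 10.66 − 13.13 = -2.47; fold change = 2^2.47 = 5.540
COL2: ΔΔCt = (20.79−18.76) − (25.38−19.47) = 2.03 − 5.91 = -3.88; fold change = 2^3.88 = 14.723
IRF11: ΔΔCt = (23.87−18.76) − (29.35−19.47) = 5.11 − 9.88 = -4.77; fold change = 2^4.77 = 27.284
IRF11 has the largest |ΔΔCt| = 4.77.

27.284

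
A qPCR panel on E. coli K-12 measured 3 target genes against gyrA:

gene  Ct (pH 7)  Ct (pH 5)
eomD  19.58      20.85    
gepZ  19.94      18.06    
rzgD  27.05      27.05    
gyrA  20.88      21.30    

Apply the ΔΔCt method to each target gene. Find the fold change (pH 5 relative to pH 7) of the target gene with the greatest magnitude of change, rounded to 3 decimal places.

eomD: ΔΔCt = (20.85−21.30) − (19.58−20.88) = -0.45 − (-1.30) = 0.85; fold change = 2^-0.85 = 0.555
gepZ: ΔΔCt = (18.06−21.30) − (19.94−20.88) = -3.24 − (-0.94) = -2.30; fold change = 2^2.30 = 4.925
rzgD: ΔΔCt = (27.05−21.30) − (27.05−20.88) = 5.75 − 6.17 = -0.42; fold change = 2^0.42 = 1.338
gepZ has the largest |ΔΔCt| = 2.30.

4.925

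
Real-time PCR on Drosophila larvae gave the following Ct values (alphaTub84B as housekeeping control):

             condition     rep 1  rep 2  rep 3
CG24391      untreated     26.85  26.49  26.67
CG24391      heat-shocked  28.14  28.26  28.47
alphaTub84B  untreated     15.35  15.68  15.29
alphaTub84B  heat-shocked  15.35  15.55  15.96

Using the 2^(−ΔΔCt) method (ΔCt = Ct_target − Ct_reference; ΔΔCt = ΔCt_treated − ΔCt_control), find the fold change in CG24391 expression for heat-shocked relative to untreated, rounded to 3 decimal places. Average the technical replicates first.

0.369

Mean Ct: CG24391 untreated 26.670; CG24391 heat-shocked 28.290; alphaTub84B untreated 15.440; alphaTub84B heat-shocked 15.620
ΔCt(untreated) = 26.670 − 15.440 = 11.230
ΔCt(heat-shocked) = 28.290 − 15.620 = 12.670
ΔΔCt = 12.670 − 11.230 = 1.440
Fold change = 2^(−1.440) = 0.3686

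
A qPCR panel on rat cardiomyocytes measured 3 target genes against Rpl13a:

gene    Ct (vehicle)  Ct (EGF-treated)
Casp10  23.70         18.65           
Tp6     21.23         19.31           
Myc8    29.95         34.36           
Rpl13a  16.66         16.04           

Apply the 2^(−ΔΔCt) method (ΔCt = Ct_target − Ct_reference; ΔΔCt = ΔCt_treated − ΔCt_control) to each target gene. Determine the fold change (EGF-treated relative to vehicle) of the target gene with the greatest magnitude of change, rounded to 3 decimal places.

0.031

Casp10: ΔΔCt = (18.65−16.04) − (23.70−16.66) = 2.61 − 7.04 = -4.43; fold change = 2^4.43 = 21.556
Tp6: ΔΔCt = (19.31−16.04) − (21.23−16.66) = 3.27 − 4.57 = -1.30; fold change = 2^1.30 = 2.462
Myc8: ΔΔCt = (34.36−16.04) − (29.95−16.66) = 18.32 − 13.29 = 5.03; fold change = 2^-5.03 = 0.031
Myc8 has the largest |ΔΔCt| = 5.03.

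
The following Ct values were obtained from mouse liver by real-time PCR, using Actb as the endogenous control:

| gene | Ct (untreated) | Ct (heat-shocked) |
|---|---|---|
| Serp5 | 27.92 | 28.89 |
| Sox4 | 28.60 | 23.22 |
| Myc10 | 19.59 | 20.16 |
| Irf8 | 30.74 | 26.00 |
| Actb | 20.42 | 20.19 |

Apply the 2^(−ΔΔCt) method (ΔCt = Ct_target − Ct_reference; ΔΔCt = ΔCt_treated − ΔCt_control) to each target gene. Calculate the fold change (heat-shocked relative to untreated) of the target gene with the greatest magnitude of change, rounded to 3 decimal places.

35.506

Serp5: ΔΔCt = (28.89−20.19) − (27.92−20.42) = 8.70 − 7.50 = 1.20; fold change = 2^-1.20 = 0.435
Sox4: ΔΔCt = (23.22−20.19) − (28.60−20.42) = 3.03 − 8.18 = -5.15; fold change = 2^5.15 = 35.506
Myc10: ΔΔCt = (20.16−20.19) − (19.59−20.42) = -0.03 − (-0.83) = 0.80; fold change = 2^-0.80 = 0.574
Irf8: ΔΔCt = (26.00−20.19) − (30.74−20.42) = 5.81 − 10.32 = -4.51; fold change = 2^4.51 = 22.785
Sox4 has the largest |ΔΔCt| = 5.15.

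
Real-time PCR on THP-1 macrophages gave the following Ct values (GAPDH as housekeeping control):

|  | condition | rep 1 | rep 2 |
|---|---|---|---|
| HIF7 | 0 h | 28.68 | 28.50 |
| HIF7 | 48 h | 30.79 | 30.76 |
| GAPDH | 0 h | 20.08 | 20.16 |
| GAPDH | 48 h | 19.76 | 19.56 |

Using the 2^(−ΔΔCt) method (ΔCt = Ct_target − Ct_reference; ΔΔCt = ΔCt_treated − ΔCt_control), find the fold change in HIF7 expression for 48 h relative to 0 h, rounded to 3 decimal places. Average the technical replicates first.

0.160

Mean Ct: HIF7 0 h 28.590; HIF7 48 h 30.775; GAPDH 0 h 20.120; GAPDH 48 h 19.660
ΔCt(0 h) = 28.590 − 20.120 = 8.470
ΔCt(48 h) = 30.775 − 19.660 = 11.115
ΔΔCt = 11.115 − 8.470 = 2.645
Fold change = 2^(−2.645) = 0.1599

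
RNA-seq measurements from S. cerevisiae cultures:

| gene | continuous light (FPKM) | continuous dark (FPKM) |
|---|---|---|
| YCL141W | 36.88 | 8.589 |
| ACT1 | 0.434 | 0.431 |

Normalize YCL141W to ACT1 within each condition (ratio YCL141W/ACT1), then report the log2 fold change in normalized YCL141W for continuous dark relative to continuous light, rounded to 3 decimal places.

-2.092

YCL141W/ACT1 (continuous light) = 36.88 / 0.434 = 84.977
YCL141W/ACT1 (continuous dark) = 8.589 / 0.431 = 19.928
Fold change = 19.928 / 84.977 = 0.2345
log2(0.2345) = -2.0923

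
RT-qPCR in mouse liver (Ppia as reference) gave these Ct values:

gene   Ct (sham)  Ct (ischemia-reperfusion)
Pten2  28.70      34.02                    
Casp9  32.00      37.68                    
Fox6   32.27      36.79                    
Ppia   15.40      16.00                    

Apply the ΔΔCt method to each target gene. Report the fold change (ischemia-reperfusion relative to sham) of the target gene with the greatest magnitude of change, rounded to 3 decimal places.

0.030

Pten2: ΔΔCt = (34.02−16.00) − (28.70−15.40) = 18.02 − 13.30 = 4.72; fold change = 2^-4.72 = 0.038
Casp9: ΔΔCt = (37.68−16.00) − (32.00−15.40) = 21.68 − 16.60 = 5.08; fold change = 2^-5.08 = 0.030
Fox6: ΔΔCt = (36.79−16.00) − (32.27−15.40) = 20.79 − 16.87 = 3.92; fold change = 2^-3.92 = 0.066
Casp9 has the largest |ΔΔCt| = 5.08.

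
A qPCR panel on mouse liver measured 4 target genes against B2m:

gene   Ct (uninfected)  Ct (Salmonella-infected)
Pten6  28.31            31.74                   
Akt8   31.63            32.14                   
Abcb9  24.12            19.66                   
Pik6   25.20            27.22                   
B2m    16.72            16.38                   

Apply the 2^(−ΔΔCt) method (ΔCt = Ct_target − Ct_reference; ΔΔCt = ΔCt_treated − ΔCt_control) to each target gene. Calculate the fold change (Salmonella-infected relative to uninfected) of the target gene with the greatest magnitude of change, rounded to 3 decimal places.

Pten6: ΔΔCt = (31.74−16.38) − (28.31−16.72) = 15.36 − 11.59 = 3.77; fold change = 2^-3.77 = 0.073
Akt8: ΔΔCt = (32.14−16.38) − (31.63−16.72) = 15.76 − 14.91 = 0.85; fold change = 2^-0.85 = 0.555
Abcb9: ΔΔCt = (19.66−16.38) − (24.12−16.72) = 3.28 − 7.40 = -4.12; fold change = 2^4.12 = 17.388
Pik6: ΔΔCt = (27.22−16.38) − (25.20−16.72) = 10.84 − 8.48 = 2.36; fold change = 2^-2.36 = 0.195
Abcb9 has the largest |ΔΔCt| = 4.12.

17.388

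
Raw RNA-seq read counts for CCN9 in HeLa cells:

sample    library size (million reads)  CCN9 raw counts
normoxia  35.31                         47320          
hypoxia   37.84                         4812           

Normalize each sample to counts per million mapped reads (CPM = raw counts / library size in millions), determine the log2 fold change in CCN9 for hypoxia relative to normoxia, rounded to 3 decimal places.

-3.398

CPM(normoxia) = 47320 / 35.31 = 1340.1303
CPM(hypoxia) = 4812 / 37.84 = 127.1670
Fold change = 127.1670 / 1340.1303 = 0.09489
log2(0.09489) = -3.3976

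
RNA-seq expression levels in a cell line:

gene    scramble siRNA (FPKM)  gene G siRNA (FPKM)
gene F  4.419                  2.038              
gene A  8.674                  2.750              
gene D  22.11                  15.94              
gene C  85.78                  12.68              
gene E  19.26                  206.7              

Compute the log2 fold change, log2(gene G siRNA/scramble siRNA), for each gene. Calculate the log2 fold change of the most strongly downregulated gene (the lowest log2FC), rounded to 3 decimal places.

-2.758

log2(2.038/4.419) = -1.117  (gene F)
log2(2.750/8.674) = -1.657  (gene A)
log2(15.94/22.11) = -0.472  (gene D)
log2(12.68/85.78) = -2.758  (gene C)
log2(206.7/19.26) = 3.424  (gene E)
gene C is most strongly downregulated.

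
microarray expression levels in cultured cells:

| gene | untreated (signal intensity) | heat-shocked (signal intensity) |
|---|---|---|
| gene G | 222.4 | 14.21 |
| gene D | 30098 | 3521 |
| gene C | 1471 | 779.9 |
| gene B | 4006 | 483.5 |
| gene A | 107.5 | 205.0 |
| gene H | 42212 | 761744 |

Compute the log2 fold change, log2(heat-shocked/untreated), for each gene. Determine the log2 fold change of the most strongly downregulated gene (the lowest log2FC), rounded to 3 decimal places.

-3.968

log2(14.21/222.4) = -3.968  (gene G)
log2(3521/30098) = -3.096  (gene D)
log2(779.9/1471) = -0.915  (gene C)
log2(483.5/4006) = -3.051  (gene B)
log2(205.0/107.5) = 0.931  (gene A)
log2(761744/42212) = 4.174  (gene H)
gene G is most strongly downregulated.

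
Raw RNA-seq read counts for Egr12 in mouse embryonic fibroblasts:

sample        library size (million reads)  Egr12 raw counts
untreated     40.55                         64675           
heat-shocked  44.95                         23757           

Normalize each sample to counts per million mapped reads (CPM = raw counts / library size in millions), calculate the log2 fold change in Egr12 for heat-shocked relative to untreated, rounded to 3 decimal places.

-1.593

CPM(untreated) = 64675 / 40.55 = 1594.9445
CPM(heat-shocked) = 23757 / 44.95 = 528.5206
Fold change = 528.5206 / 1594.9445 = 0.33137
log2(0.33137) = -1.5935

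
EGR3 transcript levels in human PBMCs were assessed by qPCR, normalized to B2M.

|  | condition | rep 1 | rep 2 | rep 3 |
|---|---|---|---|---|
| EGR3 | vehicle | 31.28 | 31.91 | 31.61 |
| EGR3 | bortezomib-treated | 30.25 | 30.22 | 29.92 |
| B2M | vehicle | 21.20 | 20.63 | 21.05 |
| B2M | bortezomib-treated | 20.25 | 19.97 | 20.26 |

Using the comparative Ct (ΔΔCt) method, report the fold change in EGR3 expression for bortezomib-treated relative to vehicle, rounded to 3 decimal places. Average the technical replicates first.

Mean Ct: EGR3 vehicle 31.600; EGR3 bortezomib-treated 30.130; B2M vehicle 20.960; B2M bortezomib-treated 20.160
ΔCt(vehicle) = 31.600 − 20.960 = 10.640
ΔCt(bortezomib-treated) = 30.130 − 20.160 = 9.970
ΔΔCt = 9.970 − 10.640 = -0.670
Fold change = 2^(−(-0.670)) = 2^0.670 = 1.5911

1.591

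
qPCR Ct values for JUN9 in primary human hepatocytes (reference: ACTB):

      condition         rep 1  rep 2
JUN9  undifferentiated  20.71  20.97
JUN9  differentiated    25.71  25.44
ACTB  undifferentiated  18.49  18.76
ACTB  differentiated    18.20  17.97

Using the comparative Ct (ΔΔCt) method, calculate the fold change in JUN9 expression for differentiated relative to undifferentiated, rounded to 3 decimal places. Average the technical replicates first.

0.026

Mean Ct: JUN9 undifferentiated 20.840; JUN9 differentiated 25.575; ACTB undifferentiated 18.625; ACTB differentiated 18.085
ΔCt(undifferentiated) = 20.840 − 18.625 = 2.215
ΔCt(differentiated) = 25.575 − 18.085 = 7.490
ΔΔCt = 7.490 − 2.215 = 5.275
Fold change = 2^(−5.275) = 0.0258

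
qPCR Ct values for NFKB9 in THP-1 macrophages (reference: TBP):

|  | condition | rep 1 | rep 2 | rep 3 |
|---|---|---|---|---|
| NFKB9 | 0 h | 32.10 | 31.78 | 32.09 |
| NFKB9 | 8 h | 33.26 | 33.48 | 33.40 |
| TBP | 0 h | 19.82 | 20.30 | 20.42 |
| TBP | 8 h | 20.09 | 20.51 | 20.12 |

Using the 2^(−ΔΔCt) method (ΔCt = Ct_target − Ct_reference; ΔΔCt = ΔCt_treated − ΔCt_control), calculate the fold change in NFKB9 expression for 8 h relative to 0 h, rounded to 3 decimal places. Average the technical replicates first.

Mean Ct: NFKB9 0 h 31.990; NFKB9 8 h 33.380; TBP 0 h 20.180; TBP 8 h 20.240
ΔCt(0 h) = 31.990 − 20.180 = 11.810
ΔCt(8 h) = 33.380 − 20.240 = 13.140
ΔΔCt = 13.140 − 11.810 = 1.330
Fold change = 2^(−1.330) = 0.3978

0.398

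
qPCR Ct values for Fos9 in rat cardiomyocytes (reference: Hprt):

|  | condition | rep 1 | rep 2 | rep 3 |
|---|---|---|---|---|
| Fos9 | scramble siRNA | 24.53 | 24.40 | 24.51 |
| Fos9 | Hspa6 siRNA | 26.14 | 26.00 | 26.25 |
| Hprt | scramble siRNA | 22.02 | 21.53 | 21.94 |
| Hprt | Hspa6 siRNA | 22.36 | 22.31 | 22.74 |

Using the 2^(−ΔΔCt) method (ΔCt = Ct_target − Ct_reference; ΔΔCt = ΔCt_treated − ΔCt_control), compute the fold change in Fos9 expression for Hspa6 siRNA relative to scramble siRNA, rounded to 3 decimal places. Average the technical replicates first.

0.497

Mean Ct: Fos9 scramble siRNA 24.480; Fos9 Hspa6 siRNA 26.130; Hprt scramble siRNA 21.830; Hprt Hspa6 siRNA 22.470
ΔCt(scramble siRNA) = 24.480 − 21.830 = 2.650
ΔCt(Hspa6 siRNA) = 26.130 − 22.470 = 3.660
ΔΔCt = 3.660 − 2.650 = 1.010
Fold change = 2^(−1.010) = 0.4965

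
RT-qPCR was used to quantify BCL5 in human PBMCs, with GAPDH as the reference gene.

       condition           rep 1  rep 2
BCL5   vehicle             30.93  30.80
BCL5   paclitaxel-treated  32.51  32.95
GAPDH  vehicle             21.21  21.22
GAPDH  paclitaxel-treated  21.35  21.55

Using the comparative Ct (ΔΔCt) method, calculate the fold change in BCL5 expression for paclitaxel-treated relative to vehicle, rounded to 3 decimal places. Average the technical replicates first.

0.323

Mean Ct: BCL5 vehicle 30.865; BCL5 paclitaxel-treated 32.730; GAPDH vehicle 21.215; GAPDH paclitaxel-treated 21.450
ΔCt(vehicle) = 30.865 − 21.215 = 9.650
ΔCt(paclitaxel-treated) = 32.730 − 21.450 = 11.280
ΔΔCt = 11.280 − 9.650 = 1.630
Fold change = 2^(−1.630) = 0.3231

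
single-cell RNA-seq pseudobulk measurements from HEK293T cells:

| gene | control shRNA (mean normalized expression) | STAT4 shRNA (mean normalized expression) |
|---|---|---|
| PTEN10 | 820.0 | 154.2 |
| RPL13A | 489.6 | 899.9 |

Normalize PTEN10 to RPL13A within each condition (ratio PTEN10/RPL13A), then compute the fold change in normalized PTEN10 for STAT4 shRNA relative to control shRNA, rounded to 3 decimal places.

PTEN10/RPL13A (control shRNA) = 820.0 / 489.6 = 1.6748
PTEN10/RPL13A (STAT4 shRNA) = 154.2 / 899.9 = 0.17135
Fold change = 0.17135 / 1.6748 = 0.1023

0.102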